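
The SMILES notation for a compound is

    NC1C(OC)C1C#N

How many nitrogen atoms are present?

2

Scan the SMILES for N atoms (remember two-letter symbols like Cl and Br are single atoms).
Nitrogen count: 2.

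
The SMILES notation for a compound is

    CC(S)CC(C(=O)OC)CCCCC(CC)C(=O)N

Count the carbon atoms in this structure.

14

Count every carbon token in the SMILES (each C, including those in ring-closure positions and inside branches).
Carbon count: 14.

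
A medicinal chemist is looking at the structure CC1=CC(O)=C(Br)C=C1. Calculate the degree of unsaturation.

4

Degree of unsaturation = (number of rings) + (number of π bonds).
Ring closures in the SMILES: 1.
π bonds: 3 double bonds (each 1 DoU) → 3 DoU from unsaturation.
Total DoU = 1 + 3 = 4.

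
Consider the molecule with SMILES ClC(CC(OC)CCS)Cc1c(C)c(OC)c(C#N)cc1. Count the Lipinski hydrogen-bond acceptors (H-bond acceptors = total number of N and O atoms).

3

N atoms: 1; O atoms: 2.
Lipinski HBA = 1 + 2 = 3.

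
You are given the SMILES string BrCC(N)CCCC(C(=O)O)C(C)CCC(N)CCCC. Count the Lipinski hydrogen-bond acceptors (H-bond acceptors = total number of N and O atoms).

4

N atoms: 2; O atoms: 2.
Lipinski HBA = 2 + 2 = 4.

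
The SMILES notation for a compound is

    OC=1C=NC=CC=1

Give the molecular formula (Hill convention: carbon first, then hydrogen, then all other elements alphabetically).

C5H5NO

Walk through each heavy atom and fill implicit hydrogens from standard valence (C 4, N 3, O 2, S 2, halogen 1):
  atom 1: O, bond orders sum to 1 (valence 2) → 1 H
  atom 2: C, bond orders sum to 4 (valence 4) → 0 H
  atom 3: C, bond orders sum to 3 (valence 4) → 1 H
  atom 4: N, bond orders sum to 3 (valence 3) → 0 H
  atom 5: C, bond orders sum to 3 (valence 4) → 1 H
  atom 6: C, bond orders sum to 3 (valence 4) → 1 H
  atom 7: C, bond orders sum to 3 (valence 4) → 1 H
Totals → C:5, H:5, N:1, O:1.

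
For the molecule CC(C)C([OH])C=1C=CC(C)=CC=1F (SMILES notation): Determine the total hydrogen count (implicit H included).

15

Walk through each heavy atom and fill implicit hydrogens from standard valence (C 4, N 3, O 2, S 2, halogen 1):
  atom 1: C, bond orders sum to 1 (valence 4) → 3 H
  atom 2: C, bond orders sum to 3 (valence 4) → 1 H
  atom 3: C, bond orders sum to 1 (valence 4) → 3 H
  atom 4: C, bond orders sum to 3 (valence 4) → 1 H
  atom 5: O with explicit H count 1
  atom 6: C, bond orders sum to 4 (valence 4) → 0 H
  atom 7: C, bond orders sum to 3 (valence 4) → 1 H
  atom 8: C, bond orders sum to 3 (valence 4) → 1 H
  atom 9: C, bond orders sum to 4 (valence 4) → 0 H
  atom 10: C, bond orders sum to 1 (valence 4) → 3 H
  atom 11: C, bond orders sum to 3 (valence 4) → 1 H
  atom 12: C, bond orders sum to 4 (valence 4) → 0 H
  atom 13: F (halogen, monovalent) → 0 H
Total hydrogens: 15.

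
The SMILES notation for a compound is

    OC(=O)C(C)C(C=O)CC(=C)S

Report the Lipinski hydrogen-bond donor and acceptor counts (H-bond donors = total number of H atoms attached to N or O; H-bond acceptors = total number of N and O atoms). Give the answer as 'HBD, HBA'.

1, 3

Donors: find every N or O and count the H atoms it carries.
  atom 1 (O): bond orders sum to 1 → 1 H
  atom 3 (O): bond orders sum to 2 → 0 H
  atom 8 (O): bond orders sum to 2 → 0 H
Lipinski HBD = 1.
Acceptors: N atoms = 0, O atoms = 3 → HBA = 3.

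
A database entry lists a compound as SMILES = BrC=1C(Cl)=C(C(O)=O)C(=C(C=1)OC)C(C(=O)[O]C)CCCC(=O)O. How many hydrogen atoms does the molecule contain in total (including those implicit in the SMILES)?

16

Walk through each heavy atom and fill implicit hydrogens from standard valence (C 4, N 3, O 2, S 2, halogen 1):
  atom 1: Br (halogen, monovalent) → 0 H
  atom 2: C, bond orders sum to 4 (valence 4) → 0 H
  atom 3: C, bond orders sum to 4 (valence 4) → 0 H
  atom 4: Cl (halogen, monovalent) → 0 H
  atom 5: C, bond orders sum to 4 (valence 4) → 0 H
  atom 6: C, bond orders sum to 4 (valence 4) → 0 H
  atom 7: O, bond orders sum to 1 (valence 2) → 1 H
  atom 8: O, bond orders sum to 2 (valence 2) → 0 H
  atom 9: C, bond orders sum to 4 (valence 4) → 0 H
  atom 10: C, bond orders sum to 4 (valence 4) → 0 H
  atom 11: C, bond orders sum to 3 (valence 4) → 1 H
  atom 12: O, bond orders sum to 2 (valence 2) → 0 H
  atom 13: C, bond orders sum to 1 (valence 4) → 3 H
  atom 14: C, bond orders sum to 3 (valence 4) → 1 H
  atom 15: C, bond orders sum to 4 (valence 4) → 0 H
  atom 16: O, bond orders sum to 2 (valence 2) → 0 H
  atom 17: O with explicit H count 0
  atom 18: C, bond orders sum to 1 (valence 4) → 3 H
  atom 19: C, bond orders sum to 2 (valence 4) → 2 H
  atom 20: C, bond orders sum to 2 (valence 4) → 2 H
  atom 21: C, bond orders sum to 2 (valence 4) → 2 H
  atom 22: C, bond orders sum to 4 (valence 4) → 0 H
  atom 23: O, bond orders sum to 2 (valence 2) → 0 H
  atom 24: O, bond orders sum to 1 (valence 2) → 1 H
Total hydrogens: 16.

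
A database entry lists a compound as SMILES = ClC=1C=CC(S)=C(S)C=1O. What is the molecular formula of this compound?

C6H5ClOS2

Walk through each heavy atom and fill implicit hydrogens from standard valence (C 4, N 3, O 2, S 2, halogen 1):
  atom 1: Cl (halogen, monovalent) → 0 H
  atom 2: C, bond orders sum to 4 (valence 4) → 0 H
  atom 3: C, bond orders sum to 3 (valence 4) → 1 H
  atom 4: C, bond orders sum to 3 (valence 4) → 1 H
  atom 5: C, bond orders sum to 4 (valence 4) → 0 H
  atom 6: S, bond orders sum to 1 (valence 2) → 1 H
  atom 7: C, bond orders sum to 4 (valence 4) → 0 H
  atom 8: S, bond orders sum to 1 (valence 2) → 1 H
  atom 9: C, bond orders sum to 4 (valence 4) → 0 H
  atom 10: O, bond orders sum to 1 (valence 2) → 1 H
Totals → C:6, H:5, Cl:1, O:1, S:2.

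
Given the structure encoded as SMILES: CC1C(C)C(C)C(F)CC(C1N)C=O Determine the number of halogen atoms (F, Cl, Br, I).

Halogen atoms appear at heavy-atom position 8 (1×F).
Other groups present: 1 aldehyde, 1 primary amine.
Halogen count: 1.

1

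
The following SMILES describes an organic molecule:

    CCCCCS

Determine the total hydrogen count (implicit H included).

Walk through each heavy atom and fill implicit hydrogens from standard valence (C 4, N 3, O 2, S 2, halogen 1):
  atom 1: C, bond orders sum to 1 (valence 4) → 3 H
  atom 2: C, bond orders sum to 2 (valence 4) → 2 H
  atom 3: C, bond orders sum to 2 (valence 4) → 2 H
  atom 4: C, bond orders sum to 2 (valence 4) → 2 H
  atom 5: C, bond orders sum to 2 (valence 4) → 2 H
  atom 6: S, bond orders sum to 1 (valence 2) → 1 H
Total hydrogens: 12.

12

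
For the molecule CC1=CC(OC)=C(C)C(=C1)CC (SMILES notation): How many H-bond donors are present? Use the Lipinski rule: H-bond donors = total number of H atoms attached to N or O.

0

Donors: find every N or O and count the H atoms it carries.
  atom 5 (O): bond orders sum to 2 → 0 H
Lipinski HBD = 0.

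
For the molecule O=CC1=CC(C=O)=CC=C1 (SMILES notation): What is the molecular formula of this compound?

C8H6O2

Walk through each heavy atom and fill implicit hydrogens from standard valence (C 4, N 3, O 2, S 2, halogen 1):
  atom 1: O, bond orders sum to 2 (valence 2) → 0 H
  atom 2: C, bond orders sum to 3 (valence 4) → 1 H
  atom 3: C, bond orders sum to 4 (valence 4) → 0 H
  atom 4: C, bond orders sum to 3 (valence 4) → 1 H
  atom 5: C, bond orders sum to 4 (valence 4) → 0 H
  atom 6: C, bond orders sum to 3 (valence 4) → 1 H
  atom 7: O, bond orders sum to 2 (valence 2) → 0 H
  atom 8: C, bond orders sum to 3 (valence 4) → 1 H
  atom 9: C, bond orders sum to 3 (valence 4) → 1 H
  atom 10: C, bond orders sum to 3 (valence 4) → 1 H
Totals → C:8, H:6, O:2.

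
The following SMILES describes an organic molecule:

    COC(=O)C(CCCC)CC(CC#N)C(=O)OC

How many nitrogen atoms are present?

Scan the SMILES for N atoms (remember two-letter symbols like Cl and Br are single atoms).
Nitrogen count: 1.

1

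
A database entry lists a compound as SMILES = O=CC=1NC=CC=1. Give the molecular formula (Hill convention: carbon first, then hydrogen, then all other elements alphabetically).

C5H5NO

Walk through each heavy atom and fill implicit hydrogens from standard valence (C 4, N 3, O 2, S 2, halogen 1):
  atom 1: O, bond orders sum to 2 (valence 2) → 0 H
  atom 2: C, bond orders sum to 3 (valence 4) → 1 H
  atom 3: C, bond orders sum to 4 (valence 4) → 0 H
  atom 4: N, bond orders sum to 2 (valence 3) → 1 H
  atom 5: C, bond orders sum to 3 (valence 4) → 1 H
  atom 6: C, bond orders sum to 3 (valence 4) → 1 H
  atom 7: C, bond orders sum to 3 (valence 4) → 1 H
Totals → C:5, H:5, N:1, O:1.
In Hill order: C5H5NO.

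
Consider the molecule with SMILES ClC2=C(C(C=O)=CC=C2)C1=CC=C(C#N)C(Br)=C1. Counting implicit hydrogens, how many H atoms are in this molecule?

7

Walk through each heavy atom and fill implicit hydrogens from standard valence (C 4, N 3, O 2, S 2, halogen 1):
  atom 1: Cl (halogen, monovalent) → 0 H
  atom 2: C, bond orders sum to 4 (valence 4) → 0 H
  atom 3: C, bond orders sum to 4 (valence 4) → 0 H
  atom 4: C, bond orders sum to 4 (valence 4) → 0 H
  atom 5: C, bond orders sum to 3 (valence 4) → 1 H
  atom 6: O, bond orders sum to 2 (valence 2) → 0 H
  atom 7: C, bond orders sum to 3 (valence 4) → 1 H
  atom 8: C, bond orders sum to 3 (valence 4) → 1 H
  atom 9: C, bond orders sum to 3 (valence 4) → 1 H
  atom 10: C, bond orders sum to 4 (valence 4) → 0 H
  atom 11: C, bond orders sum to 3 (valence 4) → 1 H
  atom 12: C, bond orders sum to 3 (valence 4) → 1 H
  atom 13: C, bond orders sum to 4 (valence 4) → 0 H
  atom 14: C, bond orders sum to 4 (valence 4) → 0 H
  atom 15: N, bond orders sum to 3 (valence 3) → 0 H
  atom 16: C, bond orders sum to 4 (valence 4) → 0 H
  atom 17: Br (halogen, monovalent) → 0 H
  atom 18: C, bond orders sum to 3 (valence 4) → 1 H
Total hydrogens: 7.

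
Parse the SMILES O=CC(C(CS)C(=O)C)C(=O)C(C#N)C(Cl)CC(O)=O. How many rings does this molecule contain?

In SMILES, each pair of matching ring-closure digits denotes one ring-closing bond; the number of such bonds equals the number of independent rings.
Ring-closure bonds here: 0.

0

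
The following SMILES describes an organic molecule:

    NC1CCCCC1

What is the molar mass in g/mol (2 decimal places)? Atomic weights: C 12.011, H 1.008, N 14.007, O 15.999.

99.18 g/mol

First, the molecular formula is C6H13N (counting implicit H from valence).
  C: 6 × 12.011 = 72.066
  H: 13 × 1.008 = 13.104
  N: 1 × 14.007 = 14.007
Sum: 6×12.011 + 13×1.008 + 1×14.007 = 99.177 → 99.18 g/mol.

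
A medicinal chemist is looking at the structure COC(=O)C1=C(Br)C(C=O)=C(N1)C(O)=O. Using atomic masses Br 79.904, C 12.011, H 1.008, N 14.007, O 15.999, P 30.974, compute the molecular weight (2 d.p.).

First, the molecular formula is C8H6BrNO5 (counting implicit H from valence).
  Br: 1 × 79.904 = 79.904
  C: 8 × 12.011 = 96.088
  H: 6 × 1.008 = 6.048
  N: 1 × 14.007 = 14.007
  O: 5 × 15.999 = 79.995
Sum: 1×79.904 + 8×12.011 + 6×1.008 + 1×14.007 + 5×15.999 = 276.042 → 276.04 g/mol.

276.04 g/mol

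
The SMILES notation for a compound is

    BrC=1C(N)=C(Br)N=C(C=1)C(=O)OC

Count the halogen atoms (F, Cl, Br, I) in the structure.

Halogen atoms appear at heavy-atom positions 1, 6 (2×Br).
Other groups present: 1 ester, 1 primary amine.
Halogen count: 2.

2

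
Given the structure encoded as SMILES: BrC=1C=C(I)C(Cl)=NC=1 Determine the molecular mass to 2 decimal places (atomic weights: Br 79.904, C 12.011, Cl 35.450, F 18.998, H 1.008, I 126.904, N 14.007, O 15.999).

318.34 g/mol

First, the molecular formula is C5H2BrClIN (counting implicit H from valence).
  Br: 1 × 79.904 = 79.904
  C: 5 × 12.011 = 60.055
  Cl: 1 × 35.450 = 35.450
  H: 2 × 1.008 = 2.016
  I: 1 × 126.904 = 126.904
  N: 1 × 14.007 = 14.007
Sum: 1×79.904 + 5×12.011 + 1×35.450 + 2×1.008 + 1×126.904 + 1×14.007 = 318.336 → 318.34 g/mol.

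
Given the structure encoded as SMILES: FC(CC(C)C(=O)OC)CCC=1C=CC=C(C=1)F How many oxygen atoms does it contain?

2

Scan the SMILES for O atoms (remember two-letter symbols like Cl and Br are single atoms).
Oxygen count: 2.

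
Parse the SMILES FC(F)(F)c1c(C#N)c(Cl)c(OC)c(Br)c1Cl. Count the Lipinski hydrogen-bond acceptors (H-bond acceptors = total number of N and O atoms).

N atoms: 1; O atoms: 1.
Lipinski HBA = 1 + 1 = 2.

2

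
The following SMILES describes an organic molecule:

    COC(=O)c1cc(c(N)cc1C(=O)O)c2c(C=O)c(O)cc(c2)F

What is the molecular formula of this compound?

C16H12FNO6

Walk through each heavy atom and fill implicit hydrogens from standard valence (C 4, N 3, O 2, S 2, halogen 1); for lowercase aromatic atoms, an aromatic c carries 1 H when it has two neighbours and 0 H with three, and aromatic n carries 0 H:
  atom 1: C, bond orders sum to 1 (valence 4) → 3 H
  atom 2: O, bond orders sum to 2 (valence 2) → 0 H
  atom 3: C, bond orders sum to 4 (valence 4) → 0 H
  atom 4: O, bond orders sum to 2 (valence 2) → 0 H
  atom 5: aromatic c, 3 neighbours → 0 H
  atom 6: aromatic c, 2 neighbours → 1 H
  atom 7: aromatic c, 3 neighbours → 0 H
  atom 8: aromatic c, 3 neighbours → 0 H
  atom 9: N, bond orders sum to 1 (valence 3) → 2 H
  atom 10: aromatic c, 2 neighbours → 1 H
  atom 11: aromatic c, 3 neighbours → 0 H
  atom 12: C, bond orders sum to 4 (valence 4) → 0 H
  atom 13: O, bond orders sum to 2 (valence 2) → 0 H
  atom 14: O, bond orders sum to 1 (valence 2) → 1 H
  atom 15: aromatic c, 3 neighbours → 0 H
  atom 16: aromatic c, 3 neighbours → 0 H
  atom 17: C, bond orders sum to 3 (valence 4) → 1 H
  atom 18: O, bond orders sum to 2 (valence 2) → 0 H
  atom 19: aromatic c, 3 neighbours → 0 H
  atom 20: O, bond orders sum to 1 (valence 2) → 1 H
  atom 21: aromatic c, 2 neighbours → 1 H
  atom 22: aromatic c, 3 neighbours → 0 H
  atom 23: aromatic c, 2 neighbours → 1 H
  atom 24: F (halogen, monovalent) → 0 H
Totals → C:16, H:12, F:1, N:1, O:6.
In Hill order: C16H12FNO6.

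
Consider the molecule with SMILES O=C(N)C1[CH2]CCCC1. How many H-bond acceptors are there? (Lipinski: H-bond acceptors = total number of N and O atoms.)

N atoms: 1; O atoms: 1.
Lipinski HBA = 1 + 1 = 2.

2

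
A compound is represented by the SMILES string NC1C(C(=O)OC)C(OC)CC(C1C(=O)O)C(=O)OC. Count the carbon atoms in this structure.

12

Count every carbon token in the SMILES (each C, including those in ring-closure positions and inside branches).
Carbon count: 12.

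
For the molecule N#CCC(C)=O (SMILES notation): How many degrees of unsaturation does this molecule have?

Molecular formula: C4H5NO.
DoU = (2C + 2 + N − H − X) / 2, where X is the halogen count and O/S are ignored.
    = (2·4 + 2 + 1 − 5 − 0) / 2 = 6 / 2 = 3.

3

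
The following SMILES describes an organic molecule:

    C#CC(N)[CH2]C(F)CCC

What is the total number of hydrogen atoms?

14

Walk through each heavy atom and fill implicit hydrogens from standard valence (C 4, N 3, O 2, S 2, halogen 1):
  atom 1: C, bond orders sum to 3 (valence 4) → 1 H
  atom 2: C, bond orders sum to 4 (valence 4) → 0 H
  atom 3: C, bond orders sum to 3 (valence 4) → 1 H
  atom 4: N, bond orders sum to 1 (valence 3) → 2 H
  atom 5: C with explicit H count 2
  atom 6: C, bond orders sum to 3 (valence 4) → 1 H
  atom 7: F (halogen, monovalent) → 0 H
  atom 8: C, bond orders sum to 2 (valence 4) → 2 H
  atom 9: C, bond orders sum to 2 (valence 4) → 2 H
  atom 10: C, bond orders sum to 1 (valence 4) → 3 H
Total hydrogens: 14.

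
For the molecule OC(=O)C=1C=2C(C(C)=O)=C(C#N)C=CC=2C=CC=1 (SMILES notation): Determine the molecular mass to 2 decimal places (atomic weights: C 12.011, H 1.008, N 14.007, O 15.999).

239.23 g/mol

First, the molecular formula is C14H9NO3 (counting implicit H from valence).
  C: 14 × 12.011 = 168.154
  H: 9 × 1.008 = 9.072
  N: 1 × 14.007 = 14.007
  O: 3 × 15.999 = 47.997
Sum: 14×12.011 + 9×1.008 + 1×14.007 + 3×15.999 = 239.230 → 239.23 g/mol.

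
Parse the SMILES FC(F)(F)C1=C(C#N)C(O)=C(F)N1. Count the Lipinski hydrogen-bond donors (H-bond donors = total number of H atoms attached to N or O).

2

Donors: find every N or O and count the H atoms it carries.
  atom 8 (N): bond orders sum to 3 → 0 H
  atom 10 (O): bond orders sum to 1 → 1 H
  atom 13 (N): bond orders sum to 2 → 1 H
Lipinski HBD = 2.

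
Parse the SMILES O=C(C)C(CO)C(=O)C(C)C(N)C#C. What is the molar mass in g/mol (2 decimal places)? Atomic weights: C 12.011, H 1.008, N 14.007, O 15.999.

197.23 g/mol

First, the molecular formula is C10H15NO3 (counting implicit H from valence).
  C: 10 × 12.011 = 120.110
  H: 15 × 1.008 = 15.120
  N: 1 × 14.007 = 14.007
  O: 3 × 15.999 = 47.997
Sum: 10×12.011 + 15×1.008 + 1×14.007 + 3×15.999 = 197.234 → 197.23 g/mol.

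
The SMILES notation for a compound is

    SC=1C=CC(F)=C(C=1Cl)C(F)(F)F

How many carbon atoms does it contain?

7

Count every carbon token in the SMILES (each C, including those in ring-closure positions and inside branches).
Carbon count: 7.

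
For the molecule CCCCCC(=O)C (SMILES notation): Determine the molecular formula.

Walk through each heavy atom and fill implicit hydrogens from standard valence (C 4, N 3, O 2, S 2, halogen 1):
  atom 1: C, bond orders sum to 1 (valence 4) → 3 H
  atom 2: C, bond orders sum to 2 (valence 4) → 2 H
  atom 3: C, bond orders sum to 2 (valence 4) → 2 H
  atom 4: C, bond orders sum to 2 (valence 4) → 2 H
  atom 5: C, bond orders sum to 2 (valence 4) → 2 H
  atom 6: C, bond orders sum to 4 (valence 4) → 0 H
  atom 7: O, bond orders sum to 2 (valence 2) → 0 H
  atom 8: C, bond orders sum to 1 (valence 4) → 3 H
Totals → C:7, H:14, O:1.
In Hill order: C7H14O.

C7H14O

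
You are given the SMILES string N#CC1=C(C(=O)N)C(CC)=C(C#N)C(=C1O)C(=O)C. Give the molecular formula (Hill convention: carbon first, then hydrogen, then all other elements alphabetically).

C13H11N3O3

Walk through each heavy atom and fill implicit hydrogens from standard valence (C 4, N 3, O 2, S 2, halogen 1):
  atom 1: N, bond orders sum to 3 (valence 3) → 0 H
  atom 2: C, bond orders sum to 4 (valence 4) → 0 H
  atom 3: C, bond orders sum to 4 (valence 4) → 0 H
  atom 4: C, bond orders sum to 4 (valence 4) → 0 H
  atom 5: C, bond orders sum to 4 (valence 4) → 0 H
  atom 6: O, bond orders sum to 2 (valence 2) → 0 H
  atom 7: N, bond orders sum to 1 (valence 3) → 2 H
  atom 8: C, bond orders sum to 4 (valence 4) → 0 H
  atom 9: C, bond orders sum to 2 (valence 4) → 2 H
  atom 10: C, bond orders sum to 1 (valence 4) → 3 H
  atom 11: C, bond orders sum to 4 (valence 4) → 0 H
  atom 12: C, bond orders sum to 4 (valence 4) → 0 H
  atom 13: N, bond orders sum to 3 (valence 3) → 0 H
  atom 14: C, bond orders sum to 4 (valence 4) → 0 H
  atom 15: C, bond orders sum to 4 (valence 4) → 0 H
  atom 16: O, bond orders sum to 1 (valence 2) → 1 H
  atom 17: C, bond orders sum to 4 (valence 4) → 0 H
  atom 18: O, bond orders sum to 2 (valence 2) → 0 H
  atom 19: C, bond orders sum to 1 (valence 4) → 3 H
Totals → C:13, H:11, N:3, O:3.
In Hill order: C13H11N3O3.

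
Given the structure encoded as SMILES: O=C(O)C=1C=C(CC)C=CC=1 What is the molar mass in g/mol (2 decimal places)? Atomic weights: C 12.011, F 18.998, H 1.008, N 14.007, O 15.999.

First, the molecular formula is C9H10O2 (counting implicit H from valence).
  C: 9 × 12.011 = 108.099
  H: 10 × 1.008 = 10.080
  O: 2 × 15.999 = 31.998
Sum: 9×12.011 + 10×1.008 + 2×15.999 = 150.177 → 150.18 g/mol.

150.18 g/mol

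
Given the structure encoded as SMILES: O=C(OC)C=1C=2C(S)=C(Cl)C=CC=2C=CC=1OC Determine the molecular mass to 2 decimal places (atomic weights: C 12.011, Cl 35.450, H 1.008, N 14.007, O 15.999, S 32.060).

First, the molecular formula is C13H11ClO3S (counting implicit H from valence).
  C: 13 × 12.011 = 156.143
  Cl: 1 × 35.450 = 35.450
  H: 11 × 1.008 = 11.088
  O: 3 × 15.999 = 47.997
  S: 1 × 32.060 = 32.060
Sum: 13×12.011 + 1×35.450 + 11×1.008 + 3×15.999 + 1×32.060 = 282.738 → 282.74 g/mol.

282.74 g/mol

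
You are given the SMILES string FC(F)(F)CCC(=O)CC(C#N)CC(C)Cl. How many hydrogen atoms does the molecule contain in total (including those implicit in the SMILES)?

13

Walk through each heavy atom and fill implicit hydrogens from standard valence (C 4, N 3, O 2, S 2, halogen 1):
  atom 1: F (halogen, monovalent) → 0 H
  atom 2: C, bond orders sum to 4 (valence 4) → 0 H
  atom 3: F (halogen, monovalent) → 0 H
  atom 4: F (halogen, monovalent) → 0 H
  atom 5: C, bond orders sum to 2 (valence 4) → 2 H
  atom 6: C, bond orders sum to 2 (valence 4) → 2 H
  atom 7: C, bond orders sum to 4 (valence 4) → 0 H
  atom 8: O, bond orders sum to 2 (valence 2) → 0 H
  atom 9: C, bond orders sum to 2 (valence 4) → 2 H
  atom 10: C, bond orders sum to 3 (valence 4) → 1 H
  atom 11: C, bond orders sum to 4 (valence 4) → 0 H
  atom 12: N, bond orders sum to 3 (valence 3) → 0 H
  atom 13: C, bond orders sum to 2 (valence 4) → 2 H
  atom 14: C, bond orders sum to 3 (valence 4) → 1 H
  atom 15: C, bond orders sum to 1 (valence 4) → 3 H
  atom 16: Cl (halogen, monovalent) → 0 H
Total hydrogens: 13.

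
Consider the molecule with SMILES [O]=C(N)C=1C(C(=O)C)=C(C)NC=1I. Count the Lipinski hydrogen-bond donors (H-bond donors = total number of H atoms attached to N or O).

3

Donors: find every N or O and count the H atoms it carries.
  atom 1 (O): bond orders sum to 2 → 0 H
  atom 3 (N): bond orders sum to 1 → 2 H
  atom 7 (O): bond orders sum to 2 → 0 H
  atom 11 (N): bond orders sum to 2 → 1 H
Lipinski HBD = 3.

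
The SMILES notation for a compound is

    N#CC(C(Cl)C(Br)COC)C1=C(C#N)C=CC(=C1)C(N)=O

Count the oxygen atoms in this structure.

2

Scan the SMILES for O atoms (remember two-letter symbols like Cl and Br are single atoms).
Oxygen count: 2.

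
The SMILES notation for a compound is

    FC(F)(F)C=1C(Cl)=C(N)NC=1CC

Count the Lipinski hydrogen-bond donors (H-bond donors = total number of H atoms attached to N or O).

Donors: find every N or O and count the H atoms it carries.
  atom 9 (N): bond orders sum to 1 → 2 H
  atom 10 (N): bond orders sum to 2 → 1 H
Lipinski HBD = 3.

3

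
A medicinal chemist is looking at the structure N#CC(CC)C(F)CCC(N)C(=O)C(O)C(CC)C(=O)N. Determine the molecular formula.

C14H24FN3O3

Walk through each heavy atom and fill implicit hydrogens from standard valence (C 4, N 3, O 2, S 2, halogen 1):
  atom 1: N, bond orders sum to 3 (valence 3) → 0 H
  atom 2: C, bond orders sum to 4 (valence 4) → 0 H
  atom 3: C, bond orders sum to 3 (valence 4) → 1 H
  atom 4: C, bond orders sum to 2 (valence 4) → 2 H
  atom 5: C, bond orders sum to 1 (valence 4) → 3 H
  atom 6: C, bond orders sum to 3 (valence 4) → 1 H
  atom 7: F (halogen, monovalent) → 0 H
  atom 8: C, bond orders sum to 2 (valence 4) → 2 H
  atom 9: C, bond orders sum to 2 (valence 4) → 2 H
  atom 10: C, bond orders sum to 3 (valence 4) → 1 H
  atom 11: N, bond orders sum to 1 (valence 3) → 2 H
  atom 12: C, bond orders sum to 4 (valence 4) → 0 H
  atom 13: O, bond orders sum to 2 (valence 2) → 0 H
  atom 14: C, bond orders sum to 3 (valence 4) → 1 H
  atom 15: O, bond orders sum to 1 (valence 2) → 1 H
  atom 16: C, bond orders sum to 3 (valence 4) → 1 H
  atom 17: C, bond orders sum to 2 (valence 4) → 2 H
  atom 18: C, bond orders sum to 1 (valence 4) → 3 H
  atom 19: C, bond orders sum to 4 (valence 4) → 0 H
  atom 20: O, bond orders sum to 2 (valence 2) → 0 H
  atom 21: N, bond orders sum to 1 (valence 3) → 2 H
Totals → C:14, H:24, F:1, N:3, O:3.
In Hill order: C14H24FN3O3.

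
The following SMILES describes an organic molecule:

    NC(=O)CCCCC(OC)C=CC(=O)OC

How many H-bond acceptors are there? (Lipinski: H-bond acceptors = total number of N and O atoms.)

N atoms: 1; O atoms: 4.
Lipinski HBA = 1 + 4 = 5.

5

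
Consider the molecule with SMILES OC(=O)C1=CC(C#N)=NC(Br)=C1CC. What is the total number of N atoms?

2

Scan the SMILES for N atoms (remember two-letter symbols like Cl and Br are single atoms).
Nitrogen count: 2.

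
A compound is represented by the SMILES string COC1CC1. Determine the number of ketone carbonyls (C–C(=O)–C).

Scan the SMILES for the ketone motif — none present.
Groups that are present: 1 ether.

0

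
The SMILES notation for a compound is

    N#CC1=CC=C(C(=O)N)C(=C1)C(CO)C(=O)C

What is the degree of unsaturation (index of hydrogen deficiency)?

Molecular formula: C12H12N2O3.
DoU = (2C + 2 + N − H − X) / 2, where X is the halogen count and O/S are ignored.
    = (2·12 + 2 + 2 − 12 − 0) / 2 = 16 / 2 = 8.

8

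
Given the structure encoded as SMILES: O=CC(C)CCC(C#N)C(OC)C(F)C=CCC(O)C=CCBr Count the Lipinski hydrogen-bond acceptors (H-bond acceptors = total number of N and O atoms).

4

N atoms: 1; O atoms: 3.
Lipinski HBA = 1 + 3 = 4.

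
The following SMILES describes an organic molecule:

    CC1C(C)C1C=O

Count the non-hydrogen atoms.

7

Every atom symbol written in the SMILES (organic subset) is one heavy atom; implicit H are not written.
Heavy atoms by element → C:6, O:1.
Total: 7.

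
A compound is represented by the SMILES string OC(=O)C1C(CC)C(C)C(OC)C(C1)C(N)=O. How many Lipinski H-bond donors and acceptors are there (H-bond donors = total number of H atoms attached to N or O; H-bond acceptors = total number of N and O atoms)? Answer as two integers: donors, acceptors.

3, 5

Donors: find every N or O and count the H atoms it carries.
  atom 1 (O): bond orders sum to 1 → 1 H
  atom 3 (O): bond orders sum to 2 → 0 H
  atom 11 (O): bond orders sum to 2 → 0 H
  atom 16 (N): bond orders sum to 1 → 2 H
  atom 17 (O): bond orders sum to 2 → 0 H
Lipinski HBD = 3.
Acceptors: N atoms = 1, O atoms = 4 → HBA = 5.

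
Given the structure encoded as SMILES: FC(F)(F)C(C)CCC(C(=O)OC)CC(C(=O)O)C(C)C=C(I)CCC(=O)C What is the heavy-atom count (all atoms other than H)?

28

Every atom symbol written in the SMILES (organic subset) is one heavy atom; implicit H are not written.
Heavy atoms by element → C:19, F:3, I:1, O:5.
Total: 28.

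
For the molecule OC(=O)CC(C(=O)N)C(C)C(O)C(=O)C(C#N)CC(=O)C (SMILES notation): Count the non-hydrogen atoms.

21

Every atom symbol written in the SMILES (organic subset) is one heavy atom; implicit H are not written.
Heavy atoms by element → C:13, N:2, O:6.
Total: 21.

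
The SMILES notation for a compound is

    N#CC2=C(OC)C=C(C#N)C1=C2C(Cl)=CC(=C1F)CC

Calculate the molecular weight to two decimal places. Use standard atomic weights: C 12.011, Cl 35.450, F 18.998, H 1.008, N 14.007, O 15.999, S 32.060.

288.71 g/mol

First, the molecular formula is C15H10ClFN2O (counting implicit H from valence).
  C: 15 × 12.011 = 180.165
  Cl: 1 × 35.450 = 35.450
  F: 1 × 18.998 = 18.998
  H: 10 × 1.008 = 10.080
  N: 2 × 14.007 = 28.014
  O: 1 × 15.999 = 15.999
Sum: 15×12.011 + 1×35.450 + 1×18.998 + 10×1.008 + 2×14.007 + 1×15.999 = 288.706 → 288.71 g/mol.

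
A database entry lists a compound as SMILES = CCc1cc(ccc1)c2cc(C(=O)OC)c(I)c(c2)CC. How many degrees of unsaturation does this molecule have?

9

Molecular formula: C18H19IO2.
DoU = (2C + 2 + N − H − X) / 2, where X is the halogen count and O/S are ignored.
    = (2·18 + 2 + 0 − 19 − 1) / 2 = 18 / 2 = 9.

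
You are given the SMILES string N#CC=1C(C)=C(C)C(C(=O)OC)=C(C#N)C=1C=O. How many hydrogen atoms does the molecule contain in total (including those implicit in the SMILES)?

Walk through each heavy atom and fill implicit hydrogens from standard valence (C 4, N 3, O 2, S 2, halogen 1):
  atom 1: N, bond orders sum to 3 (valence 3) → 0 H
  atom 2: C, bond orders sum to 4 (valence 4) → 0 H
  atom 3: C, bond orders sum to 4 (valence 4) → 0 H
  atom 4: C, bond orders sum to 4 (valence 4) → 0 H
  atom 5: C, bond orders sum to 1 (valence 4) → 3 H
  atom 6: C, bond orders sum to 4 (valence 4) → 0 H
  atom 7: C, bond orders sum to 1 (valence 4) → 3 H
  atom 8: C, bond orders sum to 4 (valence 4) → 0 H
  atom 9: C, bond orders sum to 4 (valence 4) → 0 H
  atom 10: O, bond orders sum to 2 (valence 2) → 0 H
  atom 11: O, bond orders sum to 2 (valence 2) → 0 H
  atom 12: C, bond orders sum to 1 (valence 4) → 3 H
  atom 13: C, bond orders sum to 4 (valence 4) → 0 H
  atom 14: C, bond orders sum to 4 (valence 4) → 0 H
  atom 15: N, bond orders sum to 3 (valence 3) → 0 H
  atom 16: C, bond orders sum to 4 (valence 4) → 0 H
  atom 17: C, bond orders sum to 3 (valence 4) → 1 H
  atom 18: O, bond orders sum to 2 (valence 2) → 0 H
Total hydrogens: 10.

10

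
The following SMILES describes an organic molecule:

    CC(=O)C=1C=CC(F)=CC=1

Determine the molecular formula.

C8H7FO

Walk through each heavy atom and fill implicit hydrogens from standard valence (C 4, N 3, O 2, S 2, halogen 1):
  atom 1: C, bond orders sum to 1 (valence 4) → 3 H
  atom 2: C, bond orders sum to 4 (valence 4) → 0 H
  atom 3: O, bond orders sum to 2 (valence 2) → 0 H
  atom 4: C, bond orders sum to 4 (valence 4) → 0 H
  atom 5: C, bond orders sum to 3 (valence 4) → 1 H
  atom 6: C, bond orders sum to 3 (valence 4) → 1 H
  atom 7: C, bond orders sum to 4 (valence 4) → 0 H
  atom 8: F (halogen, monovalent) → 0 H
  atom 9: C, bond orders sum to 3 (valence 4) → 1 H
  atom 10: C, bond orders sum to 3 (valence 4) → 1 H
Totals → C:8, H:7, F:1, O:1.
In Hill order: C8H7FO.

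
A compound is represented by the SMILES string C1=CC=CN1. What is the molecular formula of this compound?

Walk through each heavy atom and fill implicit hydrogens from standard valence (C 4, N 3, O 2, S 2, halogen 1):
  atom 1: C, bond orders sum to 3 (valence 4) → 1 H
  atom 2: C, bond orders sum to 3 (valence 4) → 1 H
  atom 3: C, bond orders sum to 3 (valence 4) → 1 H
  atom 4: C, bond orders sum to 3 (valence 4) → 1 H
  atom 5: N, bond orders sum to 2 (valence 3) → 1 H
Totals → C:4, H:5, N:1.
In Hill order: C4H5N.

C4H5N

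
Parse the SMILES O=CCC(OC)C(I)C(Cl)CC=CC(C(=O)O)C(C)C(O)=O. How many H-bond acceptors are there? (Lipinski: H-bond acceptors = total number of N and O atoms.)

6

N atoms: 0; O atoms: 6.
Lipinski HBA = 0 + 6 = 6.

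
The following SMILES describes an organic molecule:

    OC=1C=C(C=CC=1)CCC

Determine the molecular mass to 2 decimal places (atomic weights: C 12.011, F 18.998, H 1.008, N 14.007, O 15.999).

First, the molecular formula is C9H12O (counting implicit H from valence).
  C: 9 × 12.011 = 108.099
  H: 12 × 1.008 = 12.096
  O: 1 × 15.999 = 15.999
Sum: 9×12.011 + 12×1.008 + 1×15.999 = 136.194 → 136.19 g/mol.

136.19 g/mol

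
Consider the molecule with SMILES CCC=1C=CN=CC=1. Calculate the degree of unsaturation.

4

Molecular formula: C7H9N.
DoU = (2C + 2 + N − H − X) / 2, where X is the halogen count and O/S are ignored.
    = (2·7 + 2 + 1 − 9 − 0) / 2 = 8 / 2 = 4.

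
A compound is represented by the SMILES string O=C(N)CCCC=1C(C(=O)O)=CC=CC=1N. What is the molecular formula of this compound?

Walk through each heavy atom and fill implicit hydrogens from standard valence (C 4, N 3, O 2, S 2, halogen 1):
  atom 1: O, bond orders sum to 2 (valence 2) → 0 H
  atom 2: C, bond orders sum to 4 (valence 4) → 0 H
  atom 3: N, bond orders sum to 1 (valence 3) → 2 H
  atom 4: C, bond orders sum to 2 (valence 4) → 2 H
  atom 5: C, bond orders sum to 2 (valence 4) → 2 H
  atom 6: C, bond orders sum to 2 (valence 4) → 2 H
  atom 7: C, bond orders sum to 4 (valence 4) → 0 H
  atom 8: C, bond orders sum to 4 (valence 4) → 0 H
  atom 9: C, bond orders sum to 4 (valence 4) → 0 H
  atom 10: O, bond orders sum to 2 (valence 2) → 0 H
  atom 11: O, bond orders sum to 1 (valence 2) → 1 H
  atom 12: C, bond orders sum to 3 (valence 4) → 1 H
  atom 13: C, bond orders sum to 3 (valence 4) → 1 H
  atom 14: C, bond orders sum to 3 (valence 4) → 1 H
  atom 15: C, bond orders sum to 4 (valence 4) → 0 H
  atom 16: N, bond orders sum to 1 (valence 3) → 2 H
Totals → C:11, H:14, N:2, O:3.
In Hill order: C11H14N2O3.

C11H14N2O3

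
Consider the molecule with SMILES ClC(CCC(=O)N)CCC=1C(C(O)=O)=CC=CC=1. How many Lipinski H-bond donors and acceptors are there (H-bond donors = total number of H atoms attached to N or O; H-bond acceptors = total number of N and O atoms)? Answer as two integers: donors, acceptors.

3, 4

Donors: find every N or O and count the H atoms it carries.
  atom 6 (O): bond orders sum to 2 → 0 H
  atom 7 (N): bond orders sum to 1 → 2 H
  atom 13 (O): bond orders sum to 1 → 1 H
  atom 14 (O): bond orders sum to 2 → 0 H
Lipinski HBD = 3.
Acceptors: N atoms = 1, O atoms = 3 → HBA = 4.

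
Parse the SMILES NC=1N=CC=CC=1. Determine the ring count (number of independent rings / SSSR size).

In SMILES, each pair of matching ring-closure digits denotes one ring-closing bond; the number of such bonds equals the number of independent rings.
Ring-closure bonds here: 1.

1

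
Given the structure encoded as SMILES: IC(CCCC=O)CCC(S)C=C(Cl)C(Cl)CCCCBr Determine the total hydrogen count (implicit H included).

Walk through each heavy atom and fill implicit hydrogens from standard valence (C 4, N 3, O 2, S 2, halogen 1):
  atom 1: I (halogen, monovalent) → 0 H
  atom 2: C, bond orders sum to 3 (valence 4) → 1 H
  atom 3: C, bond orders sum to 2 (valence 4) → 2 H
  atom 4: C, bond orders sum to 2 (valence 4) → 2 H
  atom 5: C, bond orders sum to 2 (valence 4) → 2 H
  atom 6: C, bond orders sum to 3 (valence 4) → 1 H
  atom 7: O, bond orders sum to 2 (valence 2) → 0 H
  atom 8: C, bond orders sum to 2 (valence 4) → 2 H
  atom 9: C, bond orders sum to 2 (valence 4) → 2 H
  atom 10: C, bond orders sum to 3 (valence 4) → 1 H
  atom 11: S, bond orders sum to 1 (valence 2) → 1 H
  atom 12: C, bond orders sum to 3 (valence 4) → 1 H
  atom 13: C, bond orders sum to 4 (valence 4) → 0 H
  atom 14: Cl (halogen, monovalent) → 0 H
  atom 15: C, bond orders sum to 3 (valence 4) → 1 H
  atom 16: Cl (halogen, monovalent) → 0 H
  atom 17: C, bond orders sum to 2 (valence 4) → 2 H
  atom 18: C, bond orders sum to 2 (valence 4) → 2 H
  atom 19: C, bond orders sum to 2 (valence 4) → 2 H
  atom 20: C, bond orders sum to 2 (valence 4) → 2 H
  atom 21: Br (halogen, monovalent) → 0 H
Total hydrogens: 24.

24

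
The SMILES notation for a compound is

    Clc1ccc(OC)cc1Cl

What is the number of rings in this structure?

In SMILES, each pair of matching ring-closure digits denotes one ring-closing bond; the number of such bonds equals the number of independent rings.
Ring-closure bonds here: 1.

1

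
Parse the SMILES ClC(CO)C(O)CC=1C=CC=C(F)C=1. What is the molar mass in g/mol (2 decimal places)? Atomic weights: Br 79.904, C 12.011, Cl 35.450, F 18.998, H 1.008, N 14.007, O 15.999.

First, the molecular formula is C10H12ClFO2 (counting implicit H from valence).
  C: 10 × 12.011 = 120.110
  Cl: 1 × 35.450 = 35.450
  F: 1 × 18.998 = 18.998
  H: 12 × 1.008 = 12.096
  O: 2 × 15.999 = 31.998
Sum: 10×12.011 + 1×35.450 + 1×18.998 + 12×1.008 + 2×15.999 = 218.652 → 218.65 g/mol.

218.65 g/mol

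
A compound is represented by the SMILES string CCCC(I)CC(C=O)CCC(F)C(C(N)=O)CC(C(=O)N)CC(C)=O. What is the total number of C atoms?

18

Count every carbon token in the SMILES (each C, including those in ring-closure positions and inside branches).
Carbon count: 18.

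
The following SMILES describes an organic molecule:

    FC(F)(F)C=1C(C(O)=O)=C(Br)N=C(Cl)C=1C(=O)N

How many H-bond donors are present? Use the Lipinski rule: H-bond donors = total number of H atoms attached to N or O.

3

Donors: find every N or O and count the H atoms it carries.
  atom 8 (O): bond orders sum to 1 → 1 H
  atom 9 (O): bond orders sum to 2 → 0 H
  atom 12 (N): bond orders sum to 3 → 0 H
  atom 17 (O): bond orders sum to 2 → 0 H
  atom 18 (N): bond orders sum to 1 → 2 H
Lipinski HBD = 3.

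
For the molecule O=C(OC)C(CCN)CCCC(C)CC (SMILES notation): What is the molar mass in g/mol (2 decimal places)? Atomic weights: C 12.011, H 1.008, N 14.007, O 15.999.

215.34 g/mol

First, the molecular formula is C12H25NO2 (counting implicit H from valence).
  C: 12 × 12.011 = 144.132
  H: 25 × 1.008 = 25.200
  N: 1 × 14.007 = 14.007
  O: 2 × 15.999 = 31.998
Sum: 12×12.011 + 25×1.008 + 1×14.007 + 2×15.999 = 215.337 → 215.34 g/mol.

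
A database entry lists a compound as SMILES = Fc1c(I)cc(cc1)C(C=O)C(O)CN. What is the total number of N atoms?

1

Scan the SMILES for N atoms (remember two-letter symbols like Cl and Br are single atoms).
Nitrogen count: 1.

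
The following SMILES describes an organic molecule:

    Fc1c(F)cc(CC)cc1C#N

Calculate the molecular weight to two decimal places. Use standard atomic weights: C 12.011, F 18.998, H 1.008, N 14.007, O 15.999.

167.16 g/mol

First, the molecular formula is C9H7F2N (counting implicit H from valence).
  C: 9 × 12.011 = 108.099
  F: 2 × 18.998 = 37.996
  H: 7 × 1.008 = 7.056
  N: 1 × 14.007 = 14.007
Sum: 9×12.011 + 2×18.998 + 7×1.008 + 1×14.007 = 167.158 → 167.16 g/mol.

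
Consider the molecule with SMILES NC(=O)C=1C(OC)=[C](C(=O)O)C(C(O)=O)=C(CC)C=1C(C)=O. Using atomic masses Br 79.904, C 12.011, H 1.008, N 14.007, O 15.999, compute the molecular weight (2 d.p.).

First, the molecular formula is C14H15NO7 (counting implicit H from valence).
  C: 14 × 12.011 = 168.154
  H: 15 × 1.008 = 15.120
  N: 1 × 14.007 = 14.007
  O: 7 × 15.999 = 111.993
Sum: 14×12.011 + 15×1.008 + 1×14.007 + 7×15.999 = 309.274 → 309.27 g/mol.

309.27 g/mol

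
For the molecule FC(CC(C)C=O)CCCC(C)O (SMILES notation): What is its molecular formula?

Walk through each heavy atom and fill implicit hydrogens from standard valence (C 4, N 3, O 2, S 2, halogen 1):
  atom 1: F (halogen, monovalent) → 0 H
  atom 2: C, bond orders sum to 3 (valence 4) → 1 H
  atom 3: C, bond orders sum to 2 (valence 4) → 2 H
  atom 4: C, bond orders sum to 3 (valence 4) → 1 H
  atom 5: C, bond orders sum to 1 (valence 4) → 3 H
  atom 6: C, bond orders sum to 3 (valence 4) → 1 H
  atom 7: O, bond orders sum to 2 (valence 2) → 0 H
  atom 8: C, bond orders sum to 2 (valence 4) → 2 H
  atom 9: C, bond orders sum to 2 (valence 4) → 2 H
  atom 10: C, bond orders sum to 2 (valence 4) → 2 H
  atom 11: C, bond orders sum to 3 (valence 4) → 1 H
  atom 12: C, bond orders sum to 1 (valence 4) → 3 H
  atom 13: O, bond orders sum to 1 (valence 2) → 1 H
Totals → C:10, H:19, F:1, O:2.

C10H19FO2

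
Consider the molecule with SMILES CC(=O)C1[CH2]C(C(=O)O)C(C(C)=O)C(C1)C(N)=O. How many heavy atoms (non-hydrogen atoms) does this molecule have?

18

Every atom symbol written in the SMILES (organic subset) is one heavy atom; implicit H are not written.
Heavy atoms by element → C:12, N:1, O:5.
Total: 18.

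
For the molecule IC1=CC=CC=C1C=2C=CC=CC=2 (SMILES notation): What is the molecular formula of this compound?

C12H9I

Walk through each heavy atom and fill implicit hydrogens from standard valence (C 4, N 3, O 2, S 2, halogen 1):
  atom 1: I (halogen, monovalent) → 0 H
  atom 2: C, bond orders sum to 4 (valence 4) → 0 H
  atom 3: C, bond orders sum to 3 (valence 4) → 1 H
  atom 4: C, bond orders sum to 3 (valence 4) → 1 H
  atom 5: C, bond orders sum to 3 (valence 4) → 1 H
  atom 6: C, bond orders sum to 3 (valence 4) → 1 H
  atom 7: C, bond orders sum to 4 (valence 4) → 0 H
  atom 8: C, bond orders sum to 4 (valence 4) → 0 H
  atom 9: C, bond orders sum to 3 (valence 4) → 1 H
  atom 10: C, bond orders sum to 3 (valence 4) → 1 H
  atom 11: C, bond orders sum to 3 (valence 4) → 1 H
  atom 12: C, bond orders sum to 3 (valence 4) → 1 H
  atom 13: C, bond orders sum to 3 (valence 4) → 1 H
Totals → C:12, H:9, I:1.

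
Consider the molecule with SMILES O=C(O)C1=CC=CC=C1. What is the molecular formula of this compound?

C7H6O2

Walk through each heavy atom and fill implicit hydrogens from standard valence (C 4, N 3, O 2, S 2, halogen 1):
  atom 1: O, bond orders sum to 2 (valence 2) → 0 H
  atom 2: C, bond orders sum to 4 (valence 4) → 0 H
  atom 3: O, bond orders sum to 1 (valence 2) → 1 H
  atom 4: C, bond orders sum to 4 (valence 4) → 0 H
  atom 5: C, bond orders sum to 3 (valence 4) → 1 H
  atom 6: C, bond orders sum to 3 (valence 4) → 1 H
  atom 7: C, bond orders sum to 3 (valence 4) → 1 H
  atom 8: C, bond orders sum to 3 (valence 4) → 1 H
  atom 9: C, bond orders sum to 3 (valence 4) → 1 H
Totals → C:7, H:6, O:2.
In Hill order: C7H6O2.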